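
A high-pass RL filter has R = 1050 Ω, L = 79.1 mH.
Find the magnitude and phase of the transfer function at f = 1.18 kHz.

Step 1 — Angular frequency: ω = 2π·1180 = 7414 rad/s.
Step 2 — Transfer function: H(jω) = jωL/(R + jωL).
Step 3 — Numerator jωL = j·586.5; denominator R + jωL = 1050 + j586.5.
Step 4 — H = 0.2378 + j0.4257.
Step 5 — Magnitude: |H| = 0.4876 (-6.2 dB); phase: φ = 60.8°.

|H| = 0.4876 (-6.2 dB), φ = 60.8°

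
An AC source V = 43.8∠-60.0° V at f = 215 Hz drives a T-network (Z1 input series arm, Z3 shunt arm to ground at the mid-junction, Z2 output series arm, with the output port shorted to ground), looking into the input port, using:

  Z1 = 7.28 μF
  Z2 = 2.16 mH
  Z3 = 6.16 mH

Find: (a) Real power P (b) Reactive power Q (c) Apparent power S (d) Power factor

Step 1 — Angular frequency: ω = 2π·f = 2π·215 = 1351 rad/s.
Step 2 — Component impedances:
  Z1: Z = 1/(jωC) = -j/(ω·C) = 0 - j101.7 Ω
  Z2: Z = jωL = j·1351·0.00216 = 0 + j2.918 Ω
  Z3: Z = jωL = j·1351·0.00616 = 0 + j8.321 Ω
Step 3 — With the output port shorted to ground, the output series arm Z2 runs from the junction to ground; the shunt arm Z3 also runs from the junction to ground. They appear in parallel: Z3 || Z2 = 0 + j2.16 Ω.
Step 4 — Series with input arm Z1: Z_in = Z1 + (Z3 || Z2) = 0 - j99.52 Ω = 99.52∠-90.0° Ω.
Step 5 — Source phasor: V = 43.8∠-60.0° V = 21.9 - j37.93 V.
Step 6 — Current: I = V / Z = 0.3811 + j0.22 A = 0.4401∠30.0° A.
Step 7 — Complex power: S = V·I* = 0 - j19.28 VA.
Step 8 — Real power: P = Re(S) = 0 W.
Step 9 — Reactive power: Q = Im(S) = -19.28 VAR.
Step 10 — Apparent power: |S| = 19.28 VA.
Step 11 — Power factor: PF = P/|S| = 0 (leading).

(a) P = 0 W  (b) Q = -19.28 VAR  (c) S = 19.28 VA  (d) PF = 0 (leading)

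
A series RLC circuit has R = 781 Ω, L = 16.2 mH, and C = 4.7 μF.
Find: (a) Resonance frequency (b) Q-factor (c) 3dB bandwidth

Step 1 — Resonance: ω₀ = 1/√(LC) = 1/√(0.0162·4.7e-06) = 3624 rad/s.
Step 2 — f₀ = ω₀/(2π) = 576.8 Hz.
Step 3 — Series Q: Q = ω₀L/R = 3624·0.0162/781 = 0.07517.
Step 4 — Bandwidth: Δω = ω₀/Q = 4.821e+04 rad/s; BW = Δω/(2π) = 7673 Hz.

(a) f₀ = 576.8 Hz  (b) Q = 0.07517  (c) BW = 7673 Hz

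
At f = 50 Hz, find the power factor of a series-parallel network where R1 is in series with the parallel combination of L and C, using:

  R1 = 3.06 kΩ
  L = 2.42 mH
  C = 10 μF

Step 1 — Angular frequency: ω = 2π·f = 2π·50 = 314.2 rad/s.
Step 2 — Component impedances:
  R1: Z = R = 3060 Ω
  L: Z = jωL = j·314.2·0.00242 = 0 + j0.7603 Ω
  C: Z = 1/(jωC) = -j/(ω·C) = 0 - j318.3 Ω
Step 3 — Parallel branch: L || C = 1/(1/L + 1/C) = 0 + j0.7621 Ω.
Step 4 — Series with R1: Z_total = R1 + (L || C) = 3060 + j0.7621 Ω = 3060∠0.0° Ω.
Step 5 — Power factor: PF = cos(φ) = Re(Z)/|Z| = 3060/3060 = 1.
Step 6 — Type: Im(Z) = 0.7621 ⇒ lagging (phase φ = 0.0°).

PF = 1 (lagging, φ = 0.0°)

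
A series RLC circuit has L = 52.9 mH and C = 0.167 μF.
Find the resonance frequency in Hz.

Step 1 — Resonance condition Im(Z)=0 gives ω₀ = 1/√(LC).
Step 2 — ω₀ = 1/√(0.0529·1.67e-07) = 1.064e+04 rad/s.
Step 3 — f₀ = ω₀/(2π) = 1693 Hz.

f₀ = 1693 Hz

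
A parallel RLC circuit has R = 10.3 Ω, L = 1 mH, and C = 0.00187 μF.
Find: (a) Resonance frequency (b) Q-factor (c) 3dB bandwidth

Step 1 — Resonance: ω₀ = 1/√(LC) = 1/√(0.001·1.87e-09) = 7.313e+05 rad/s.
Step 2 — f₀ = ω₀/(2π) = 1.164e+05 Hz.
Step 3 — Parallel Q: Q = R/(ω₀L) = 10.3/(7.313e+05·0.001) = 0.01409.
Step 4 — Bandwidth: Δω = ω₀/Q = 5.192e+07 rad/s; BW = Δω/(2π) = 8.263e+06 Hz.

(a) f₀ = 1.164e+05 Hz  (b) Q = 0.01409  (c) BW = 8.263e+06 Hz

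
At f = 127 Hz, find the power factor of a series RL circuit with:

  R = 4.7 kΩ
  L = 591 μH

Step 1 — Angular frequency: ω = 2π·f = 2π·127 = 798 rad/s.
Step 2 — Component impedances:
  R: Z = R = 4700 Ω
  L: Z = jωL = j·798·0.000591 = 0 + j0.4716 Ω
Step 3 — Series combination: Z_total = R + L = 4700 + j0.4716 Ω = 4700∠0.0° Ω.
Step 4 — Power factor: PF = cos(φ) = Re(Z)/|Z| = 4700/4700 = 1.
Step 5 — Type: Im(Z) = 0.4716 ⇒ lagging (phase φ = 0.0°).

PF = 1 (lagging, φ = 0.0°)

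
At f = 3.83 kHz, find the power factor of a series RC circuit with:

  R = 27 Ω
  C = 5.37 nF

Step 1 — Angular frequency: ω = 2π·f = 2π·3830 = 2.406e+04 rad/s.
Step 2 — Component impedances:
  R: Z = R = 27 Ω
  C: Z = 1/(jωC) = -j/(ω·C) = 0 - j7738 Ω
Step 3 — Series combination: Z_total = R + C = 27 - j7738 Ω = 7738∠-89.8° Ω.
Step 4 — Power factor: PF = cos(φ) = Re(Z)/|Z| = 27/7738 = 0.003489.
Step 5 — Type: Im(Z) = -7738 ⇒ leading (phase φ = -89.8°).

PF = 0.003489 (leading, φ = -89.8°)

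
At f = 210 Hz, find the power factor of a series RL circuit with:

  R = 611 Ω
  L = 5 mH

Step 1 — Angular frequency: ω = 2π·f = 2π·210 = 1319 rad/s.
Step 2 — Component impedances:
  R: Z = R = 611 Ω
  L: Z = jωL = j·1319·0.005 = 0 + j6.597 Ω
Step 3 — Series combination: Z_total = R + L = 611 + j6.597 Ω = 611∠0.6° Ω.
Step 4 — Power factor: PF = cos(φ) = Re(Z)/|Z| = 611/611.04 = 0.9999.
Step 5 — Type: Im(Z) = 6.597 ⇒ lagging (phase φ = 0.6°).

PF = 0.9999 (lagging, φ = 0.6°)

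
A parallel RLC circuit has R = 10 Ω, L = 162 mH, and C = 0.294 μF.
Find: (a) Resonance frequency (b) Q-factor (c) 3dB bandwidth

Step 1 — Resonance: ω₀ = 1/√(LC) = 1/√(0.162·2.94e-07) = 4582 rad/s.
Step 2 — f₀ = ω₀/(2π) = 729.3 Hz.
Step 3 — Parallel Q: Q = R/(ω₀L) = 10/(4582·0.162) = 0.01347.
Step 4 — Bandwidth: Δω = ω₀/Q = 3.401e+05 rad/s; BW = Δω/(2π) = 5.413e+04 Hz.

(a) f₀ = 729.3 Hz  (b) Q = 0.01347  (c) BW = 5.413e+04 Hz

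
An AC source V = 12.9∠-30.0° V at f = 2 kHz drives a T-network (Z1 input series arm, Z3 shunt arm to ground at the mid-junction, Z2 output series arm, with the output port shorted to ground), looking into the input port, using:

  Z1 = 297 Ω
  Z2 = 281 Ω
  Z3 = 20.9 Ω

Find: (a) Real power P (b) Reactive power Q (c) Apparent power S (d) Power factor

Step 1 — Angular frequency: ω = 2π·f = 2π·2000 = 1.257e+04 rad/s.
Step 2 — Component impedances:
  Z1: Z = R = 297 Ω
  Z2: Z = R = 281 Ω
  Z3: Z = R = 20.9 Ω
Step 3 — With the output port shorted to ground, the output series arm Z2 runs from the junction to ground; the shunt arm Z3 also runs from the junction to ground. They appear in parallel: Z3 || Z2 = 19.45 Ω.
Step 4 — Series with input arm Z1: Z_in = Z1 + (Z3 || Z2) = 316.5 Ω = 316.5∠0.0° Ω.
Step 5 — Source phasor: V = 12.9∠-30.0° V = 11.17 - j6.45 V.
Step 6 — Current: I = V / Z = 0.0353 - j0.02038 A = 0.04076∠-30.0° A.
Step 7 — Complex power: S = V·I* = 0.5259 VA.
Step 8 — Real power: P = Re(S) = 0.5259 W.
Step 9 — Reactive power: Q = Im(S) = 0 VAR.
Step 10 — Apparent power: |S| = 0.5259 VA.
Step 11 — Power factor: PF = P/|S| = 1 (unity).

(a) P = 0.5259 W  (b) Q = 0 VAR  (c) S = 0.5259 VA  (d) PF = 1 (unity)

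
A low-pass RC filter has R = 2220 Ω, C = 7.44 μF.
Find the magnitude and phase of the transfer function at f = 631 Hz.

Step 1 — Angular frequency: ω = 2π·631 = 3965 rad/s.
Step 2 — Transfer function: H(jω) = 1/(1 + jωRC).
Step 3 — Denominator: 1 + jωRC = 1 + j·3965·2220·7.44e-06 = 1 + j65.48.
Step 4 — H = 0.0002331 - j0.01527.
Step 5 — Magnitude: |H| = 0.01527 (-36.3 dB); phase: φ = -89.1°.

|H| = 0.01527 (-36.3 dB), φ = -89.1°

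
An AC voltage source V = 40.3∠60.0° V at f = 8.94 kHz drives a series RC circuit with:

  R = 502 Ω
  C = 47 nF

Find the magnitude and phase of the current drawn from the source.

Step 1 — Angular frequency: ω = 2π·f = 2π·8940 = 5.617e+04 rad/s.
Step 2 — Component impedances:
  R: Z = R = 502 Ω
  C: Z = 1/(jωC) = -j/(ω·C) = 0 - j378.8 Ω
Step 3 — Series combination: Z_total = R + C = 502 - j378.8 Ω = 628.9∠-37.0° Ω.
Step 4 — Source phasor: V = 40.3∠60.0° V = 20.15 + j34.9 V.
Step 5 — Ohm's law: I = V / Z_total = (20.15 + j34.9) / (502 - j378.8) = -0.00785 + j0.0636 A.
Step 6 — Convert to polar: |I| = 0.06408 A, ∠I = 97.0°.

I = 0.06408∠97.0° A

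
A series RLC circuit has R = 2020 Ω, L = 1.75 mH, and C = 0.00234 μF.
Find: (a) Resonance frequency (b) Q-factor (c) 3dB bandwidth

Step 1 — Resonance condition Im(Z)=0 gives ω₀ = 1/√(LC).
Step 2 — ω₀ = 1/√(0.00175·2.34e-09) = 4.942e+05 rad/s.
Step 3 — f₀ = ω₀/(2π) = 7.865e+04 Hz.
Step 4 — Series Q: Q = ω₀L/R = 4.942e+05·0.00175/2020 = 0.4281.
Step 5 — 3dB bandwidth: Δω = ω₀/Q = 1.154e+06 rad/s; BW = Δω/(2π) = 1.837e+05 Hz.

(a) f₀ = 7.865e+04 Hz  (b) Q = 0.4281  (c) BW = 1.837e+05 Hz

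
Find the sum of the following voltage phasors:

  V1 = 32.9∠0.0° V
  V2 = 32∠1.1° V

Step 1 — Convert each phasor to rectangular form:
  V1 = 32.9·(cos(0.0°) + j·sin(0.0°)) = 32.9 V
  V2 = 32·(cos(1.1°) + j·sin(1.1°)) = 31.99 + j0.6143 V
Step 2 — Sum components: V_total = 64.89 + j0.6143 V.
Step 3 — Convert to polar: |V_total| = 64.9 V, ∠V_total = 0.5°.

V_total = 64.9∠0.5° V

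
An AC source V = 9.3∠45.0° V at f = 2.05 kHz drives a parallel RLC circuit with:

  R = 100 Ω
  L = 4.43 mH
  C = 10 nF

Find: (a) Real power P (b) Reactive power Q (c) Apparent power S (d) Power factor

Step 1 — Angular frequency: ω = 2π·f = 2π·2050 = 1.288e+04 rad/s.
Step 2 — Component impedances:
  R: Z = R = 100 Ω
  L: Z = jωL = j·1.288e+04·0.00443 = 0 + j57.06 Ω
  C: Z = 1/(jωC) = -j/(ω·C) = 0 - j7764 Ω
Step 3 — Parallel combination: 1/Z_total = 1/R + 1/L + 1/C; Z_total = 24.84 + j43.21 Ω = 49.84∠60.1° Ω.
Step 4 — Source phasor: V = 9.3∠45.0° V = 6.576 + j6.576 V.
Step 5 — Current: I = V / Z = 0.1802 - j0.04864 A = 0.1866∠-15.1° A.
Step 6 — Complex power: S = V·I* = 0.8649 + j1.505 VA.
Step 7 — Real power: P = Re(S) = 0.8649 W.
Step 8 — Reactive power: Q = Im(S) = 1.505 VAR.
Step 9 — Apparent power: |S| = 1.735 VA.
Step 10 — Power factor: PF = P/|S| = 0.4984 (lagging).

(a) P = 0.8649 W  (b) Q = 1.505 VAR  (c) S = 1.735 VA  (d) PF = 0.4984 (lagging)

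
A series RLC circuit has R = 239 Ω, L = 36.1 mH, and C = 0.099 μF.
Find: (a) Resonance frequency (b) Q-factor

Step 1 — Resonance condition Im(Z)=0 gives ω₀ = 1/√(LC).
Step 2 — ω₀ = 1/√(0.0361·9.9e-08) = 1.673e+04 rad/s.
Step 3 — f₀ = ω₀/(2π) = 2662 Hz.
Step 4 — Series Q: Q = ω₀L/R = 1.673e+04·0.0361/239 = 2.527.

(a) f₀ = 2662 Hz  (b) Q = 2.527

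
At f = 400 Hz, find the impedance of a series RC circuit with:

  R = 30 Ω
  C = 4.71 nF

Step 1 — Angular frequency: ω = 2π·f = 2π·400 = 2513 rad/s.
Step 2 — Component impedances:
  R: Z = R = 30 Ω
  C: Z = 1/(jωC) = -j/(ω·C) = 0 - j8.448e+04 Ω
Step 3 — Series combination: Z_total = R + C = 30 - j8.448e+04 Ω = 8.448e+04∠-90.0° Ω.

Z = 30 - j8.448e+04 Ω = 8.448e+04∠-90.0° Ω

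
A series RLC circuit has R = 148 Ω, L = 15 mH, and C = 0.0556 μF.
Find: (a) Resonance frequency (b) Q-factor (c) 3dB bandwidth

Step 1 — Resonance: ω₀ = 1/√(LC) = 1/√(0.015·5.56e-08) = 3.463e+04 rad/s.
Step 2 — f₀ = ω₀/(2π) = 5511 Hz.
Step 3 — Series Q: Q = ω₀L/R = 3.463e+04·0.015/148 = 3.51.
Step 4 — Bandwidth: Δω = ω₀/Q = 9867 rad/s; BW = Δω/(2π) = 1570 Hz.

(a) f₀ = 5511 Hz  (b) Q = 3.51  (c) BW = 1570 Hz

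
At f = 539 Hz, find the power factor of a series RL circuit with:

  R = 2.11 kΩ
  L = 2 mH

Step 1 — Angular frequency: ω = 2π·f = 2π·539 = 3387 rad/s.
Step 2 — Component impedances:
  R: Z = R = 2110 Ω
  L: Z = jωL = j·3387·0.002 = 0 + j6.773 Ω
Step 3 — Series combination: Z_total = R + L = 2110 + j6.773 Ω = 2110∠0.2° Ω.
Step 4 — Power factor: PF = cos(φ) = Re(Z)/|Z| = 2110/2110 = 1.
Step 5 — Type: Im(Z) = 6.773 ⇒ lagging (phase φ = 0.2°).

PF = 1 (lagging, φ = 0.2°)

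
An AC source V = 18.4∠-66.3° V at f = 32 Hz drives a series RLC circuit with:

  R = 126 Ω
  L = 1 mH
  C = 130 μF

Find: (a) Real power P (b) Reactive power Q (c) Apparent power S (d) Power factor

Step 1 — Angular frequency: ω = 2π·f = 2π·32 = 201.1 rad/s.
Step 2 — Component impedances:
  R: Z = R = 126 Ω
  L: Z = jωL = j·201.1·0.001 = 0 + j0.2011 Ω
  C: Z = 1/(jωC) = -j/(ω·C) = 0 - j38.26 Ω
Step 3 — Series combination: Z_total = R + L + C = 126 - j38.06 Ω = 131.6∠-16.8° Ω.
Step 4 — Source phasor: V = 18.4∠-66.3° V = 7.396 - j16.85 V.
Step 5 — Current: I = V / Z = 0.0908 - j0.1063 A = 0.1398∠-49.5° A.
Step 6 — Complex power: S = V·I* = 2.462 - j0.7437 VA.
Step 7 — Real power: P = Re(S) = 2.462 W.
Step 8 — Reactive power: Q = Im(S) = -0.7437 VAR.
Step 9 — Apparent power: |S| = 2.572 VA.
Step 10 — Power factor: PF = P/|S| = 0.9573 (leading).

(a) P = 2.462 W  (b) Q = -0.7437 VAR  (c) S = 2.572 VA  (d) PF = 0.9573 (leading)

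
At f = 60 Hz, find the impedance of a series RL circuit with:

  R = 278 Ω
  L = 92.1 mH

Step 1 — Angular frequency: ω = 2π·f = 2π·60 = 377 rad/s.
Step 2 — Component impedances:
  R: Z = R = 278 Ω
  L: Z = jωL = j·377·0.0921 = 0 + j34.72 Ω
Step 3 — Series combination: Z_total = R + L = 278 + j34.72 Ω = 280.2∠7.1° Ω.

Z = 278 + j34.72 Ω = 280.2∠7.1° Ω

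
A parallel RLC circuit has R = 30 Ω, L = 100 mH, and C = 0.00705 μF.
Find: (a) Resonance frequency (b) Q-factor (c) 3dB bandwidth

Step 1 — Resonance: ω₀ = 1/√(LC) = 1/√(0.1·7.05e-09) = 3.766e+04 rad/s.
Step 2 — f₀ = ω₀/(2π) = 5994 Hz.
Step 3 — Parallel Q: Q = R/(ω₀L) = 30/(3.766e+04·0.1) = 0.007966.
Step 4 — Bandwidth: Δω = ω₀/Q = 4.728e+06 rad/s; BW = Δω/(2π) = 7.525e+05 Hz.

(a) f₀ = 5994 Hz  (b) Q = 0.007966  (c) BW = 7.525e+05 Hz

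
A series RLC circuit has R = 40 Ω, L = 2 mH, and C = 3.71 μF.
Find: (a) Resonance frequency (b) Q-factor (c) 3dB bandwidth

Step 1 — Resonance: ω₀ = 1/√(LC) = 1/√(0.002·3.71e-06) = 1.161e+04 rad/s.
Step 2 — f₀ = ω₀/(2π) = 1848 Hz.
Step 3 — Series Q: Q = ω₀L/R = 1.161e+04·0.002/40 = 0.5805.
Step 4 — Bandwidth: Δω = ω₀/Q = 2e+04 rad/s; BW = Δω/(2π) = 3183 Hz.

(a) f₀ = 1848 Hz  (b) Q = 0.5805  (c) BW = 3183 Hz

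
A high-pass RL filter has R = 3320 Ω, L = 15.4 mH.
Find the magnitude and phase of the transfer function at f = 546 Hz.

Step 1 — Angular frequency: ω = 2π·546 = 3431 rad/s.
Step 2 — Transfer function: H(jω) = jωL/(R + jωL).
Step 3 — Numerator jωL = j·52.83; denominator R + jωL = 3320 + j52.83.
Step 4 — H = 0.0002532 + j0.01591.
Step 5 — Magnitude: |H| = 0.01591 (-36.0 dB); phase: φ = 89.1°.

|H| = 0.01591 (-36.0 dB), φ = 89.1°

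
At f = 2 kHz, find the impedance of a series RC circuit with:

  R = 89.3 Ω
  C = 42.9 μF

Step 1 — Angular frequency: ω = 2π·f = 2π·2000 = 1.257e+04 rad/s.
Step 2 — Component impedances:
  R: Z = R = 89.3 Ω
  C: Z = 1/(jωC) = -j/(ω·C) = 0 - j1.855 Ω
Step 3 — Series combination: Z_total = R + C = 89.3 - j1.855 Ω = 89.32∠-1.2° Ω.

Z = 89.3 - j1.855 Ω = 89.32∠-1.2° Ω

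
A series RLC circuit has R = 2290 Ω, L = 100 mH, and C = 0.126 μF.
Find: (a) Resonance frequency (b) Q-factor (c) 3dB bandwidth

Step 1 — Resonance: ω₀ = 1/√(LC) = 1/√(0.1·1.26e-07) = 8909 rad/s.
Step 2 — f₀ = ω₀/(2π) = 1418 Hz.
Step 3 — Series Q: Q = ω₀L/R = 8909·0.1/2290 = 0.389.
Step 4 — Bandwidth: Δω = ω₀/Q = 2.29e+04 rad/s; BW = Δω/(2π) = 3645 Hz.

(a) f₀ = 1418 Hz  (b) Q = 0.389  (c) BW = 3645 Hz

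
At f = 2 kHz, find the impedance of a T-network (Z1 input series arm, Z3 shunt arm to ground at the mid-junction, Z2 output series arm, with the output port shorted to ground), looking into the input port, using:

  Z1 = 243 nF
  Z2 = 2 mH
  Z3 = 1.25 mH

Step 1 — Angular frequency: ω = 2π·f = 2π·2000 = 1.257e+04 rad/s.
Step 2 — Component impedances:
  Z1: Z = 1/(jωC) = -j/(ω·C) = 0 - j327.5 Ω
  Z2: Z = jωL = j·1.257e+04·0.002 = 0 + j25.13 Ω
  Z3: Z = jωL = j·1.257e+04·0.00125 = 0 + j15.71 Ω
Step 3 — With the output port shorted to ground, the output series arm Z2 runs from the junction to ground; the shunt arm Z3 also runs from the junction to ground. They appear in parallel: Z3 || Z2 = 0 + j9.666 Ω.
Step 4 — Series with input arm Z1: Z_in = Z1 + (Z3 || Z2) = 0 - j317.8 Ω = 317.8∠-90.0° Ω.

Z = 0 - j317.8 Ω = 317.8∠-90.0° Ω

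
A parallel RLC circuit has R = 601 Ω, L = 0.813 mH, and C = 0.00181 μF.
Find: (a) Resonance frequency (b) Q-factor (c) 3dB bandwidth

Step 1 — Resonance: ω₀ = 1/√(LC) = 1/√(0.000813·1.81e-09) = 8.244e+05 rad/s.
Step 2 — f₀ = ω₀/(2π) = 1.312e+05 Hz.
Step 3 — Parallel Q: Q = R/(ω₀L) = 601/(8.244e+05·0.000813) = 0.8967.
Step 4 — Bandwidth: Δω = ω₀/Q = 9.193e+05 rad/s; BW = Δω/(2π) = 1.463e+05 Hz.

(a) f₀ = 1.312e+05 Hz  (b) Q = 0.8967  (c) BW = 1.463e+05 Hz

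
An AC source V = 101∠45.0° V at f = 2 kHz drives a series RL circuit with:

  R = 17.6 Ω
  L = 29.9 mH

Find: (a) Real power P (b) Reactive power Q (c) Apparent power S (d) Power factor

Step 1 — Angular frequency: ω = 2π·f = 2π·2000 = 1.257e+04 rad/s.
Step 2 — Component impedances:
  R: Z = R = 17.6 Ω
  L: Z = jωL = j·1.257e+04·0.0299 = 0 + j375.7 Ω
Step 3 — Series combination: Z_total = R + L = 17.6 + j375.7 Ω = 376.1∠87.3° Ω.
Step 4 — Source phasor: V = 101∠45.0° V = 71.42 + j71.42 V.
Step 5 — Current: I = V / Z = 0.1985 - j0.1808 A = 0.2685∠-42.3° A.
Step 6 — Complex power: S = V·I* = 1.269 + j27.09 VA.
Step 7 — Real power: P = Re(S) = 1.269 W.
Step 8 — Reactive power: Q = Im(S) = 27.09 VAR.
Step 9 — Apparent power: |S| = 27.12 VA.
Step 10 — Power factor: PF = P/|S| = 0.04679 (lagging).

(a) P = 1.269 W  (b) Q = 27.09 VAR  (c) S = 27.12 VA  (d) PF = 0.04679 (lagging)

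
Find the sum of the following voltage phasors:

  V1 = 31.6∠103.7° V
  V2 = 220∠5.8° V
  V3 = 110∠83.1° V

Step 1 — Convert each phasor to rectangular form:
  V1 = 31.6·(cos(103.7°) + j·sin(103.7°)) = -7.484 + j30.7 V
  V2 = 220·(cos(5.8°) + j·sin(5.8°)) = 218.9 + j22.23 V
  V3 = 110·(cos(83.1°) + j·sin(83.1°)) = 13.22 + j109.2 V
Step 2 — Sum components: V_total = 224.6 + j162.1 V.
Step 3 — Convert to polar: |V_total| = 277 V, ∠V_total = 35.8°.

V_total = 277∠35.8° V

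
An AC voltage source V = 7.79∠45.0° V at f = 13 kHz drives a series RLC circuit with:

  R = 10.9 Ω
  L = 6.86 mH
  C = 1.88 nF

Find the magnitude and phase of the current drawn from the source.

Step 1 — Angular frequency: ω = 2π·f = 2π·1.3e+04 = 8.168e+04 rad/s.
Step 2 — Component impedances:
  R: Z = R = 10.9 Ω
  L: Z = jωL = j·8.168e+04·0.00686 = 0 + j560.3 Ω
  C: Z = 1/(jωC) = -j/(ω·C) = 0 - j6512 Ω
Step 3 — Series combination: Z_total = R + L + C = 10.9 - j5952 Ω = 5952∠-89.9° Ω.
Step 4 — Source phasor: V = 7.79∠45.0° V = 5.508 + j5.508 V.
Step 5 — Ohm's law: I = V / Z_total = (5.508 + j5.508) / (10.9 - j5952) = -0.0009238 + j0.0009272 A.
Step 6 — Convert to polar: |I| = 0.001309 A, ∠I = 134.9°.

I = 0.001309∠134.9° A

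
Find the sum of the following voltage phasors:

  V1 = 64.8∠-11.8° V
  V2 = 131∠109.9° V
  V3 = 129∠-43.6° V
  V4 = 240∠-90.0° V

Step 1 — Convert each phasor to rectangular form:
  V1 = 64.8·(cos(-11.8°) + j·sin(-11.8°)) = 63.43 - j13.25 V
  V2 = 131·(cos(109.9°) + j·sin(109.9°)) = -44.59 + j123.2 V
  V3 = 129·(cos(-43.6°) + j·sin(-43.6°)) = 93.42 - j88.96 V
  V4 = 240·(cos(-90.0°) + j·sin(-90.0°)) = 0 - j240 V
Step 2 — Sum components: V_total = 112.3 - j219 V.
Step 3 — Convert to polar: |V_total| = 246.1 V, ∠V_total = -62.9°.

V_total = 246.1∠-62.9° V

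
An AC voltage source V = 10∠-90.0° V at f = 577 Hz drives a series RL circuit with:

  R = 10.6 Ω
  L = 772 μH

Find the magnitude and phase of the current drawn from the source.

Step 1 — Angular frequency: ω = 2π·f = 2π·577 = 3625 rad/s.
Step 2 — Component impedances:
  R: Z = R = 10.6 Ω
  L: Z = jωL = j·3625·0.000772 = 0 + j2.799 Ω
Step 3 — Series combination: Z_total = R + L = 10.6 + j2.799 Ω = 10.96∠14.8° Ω.
Step 4 — Source phasor: V = 10∠-90.0° V = 0 - j10 V.
Step 5 — Ohm's law: I = V / Z_total = (0 - j10) / (10.6 + j2.799) = -0.2329 - j0.8819 A.
Step 6 — Convert to polar: |I| = 0.9121 A, ∠I = -104.8°.

I = 0.9121∠-104.8° A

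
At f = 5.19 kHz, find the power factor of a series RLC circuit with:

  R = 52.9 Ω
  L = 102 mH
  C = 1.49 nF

Step 1 — Angular frequency: ω = 2π·f = 2π·5190 = 3.261e+04 rad/s.
Step 2 — Component impedances:
  R: Z = R = 52.9 Ω
  L: Z = jωL = j·3.261e+04·0.102 = 0 + j3326 Ω
  C: Z = 1/(jωC) = -j/(ω·C) = 0 - j2.058e+04 Ω
Step 3 — Series combination: Z_total = R + L + C = 52.9 - j1.725e+04 Ω = 1.725e+04∠-89.8° Ω.
Step 4 — Power factor: PF = cos(φ) = Re(Z)/|Z| = 52.9/17255 = 0.003066.
Step 5 — Type: Im(Z) = -1.725e+04 ⇒ leading (phase φ = -89.8°).

PF = 0.003066 (leading, φ = -89.8°)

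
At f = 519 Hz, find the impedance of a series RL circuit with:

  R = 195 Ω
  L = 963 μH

Step 1 — Angular frequency: ω = 2π·f = 2π·519 = 3261 rad/s.
Step 2 — Component impedances:
  R: Z = R = 195 Ω
  L: Z = jωL = j·3261·0.000963 = 0 + j3.14 Ω
Step 3 — Series combination: Z_total = R + L = 195 + j3.14 Ω = 195∠0.9° Ω.

Z = 195 + j3.14 Ω = 195∠0.9° Ω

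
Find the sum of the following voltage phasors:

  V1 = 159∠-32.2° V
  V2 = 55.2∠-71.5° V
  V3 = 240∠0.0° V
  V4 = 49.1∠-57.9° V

Step 1 — Convert each phasor to rectangular form:
  V1 = 159·(cos(-32.2°) + j·sin(-32.2°)) = 134.5 - j84.73 V
  V2 = 55.2·(cos(-71.5°) + j·sin(-71.5°)) = 17.52 - j52.35 V
  V3 = 240·(cos(0.0°) + j·sin(0.0°)) = 240 V
  V4 = 49.1·(cos(-57.9°) + j·sin(-57.9°)) = 26.09 - j41.59 V
Step 2 — Sum components: V_total = 418.2 - j178.7 V.
Step 3 — Convert to polar: |V_total| = 454.7 V, ∠V_total = -23.1°.

V_total = 454.7∠-23.1° V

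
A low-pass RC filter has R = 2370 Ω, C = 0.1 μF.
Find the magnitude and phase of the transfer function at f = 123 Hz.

Step 1 — Angular frequency: ω = 2π·123 = 772.8 rad/s.
Step 2 — Transfer function: H(jω) = 1/(1 + jωRC).
Step 3 — Denominator: 1 + jωRC = 1 + j·772.8·2370·1e-07 = 1 + j0.1832.
Step 4 — H = 0.9675 - j0.1772.
Step 5 — Magnitude: |H| = 0.9836 (-0.1 dB); phase: φ = -10.4°.

|H| = 0.9836 (-0.1 dB), φ = -10.4°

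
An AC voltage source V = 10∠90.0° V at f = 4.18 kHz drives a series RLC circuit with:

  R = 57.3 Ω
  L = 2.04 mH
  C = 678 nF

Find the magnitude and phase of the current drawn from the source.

Step 1 — Angular frequency: ω = 2π·f = 2π·4180 = 2.626e+04 rad/s.
Step 2 — Component impedances:
  R: Z = R = 57.3 Ω
  L: Z = jωL = j·2.626e+04·0.00204 = 0 + j53.58 Ω
  C: Z = 1/(jωC) = -j/(ω·C) = 0 - j56.16 Ω
Step 3 — Series combination: Z_total = R + L + C = 57.3 - j2.58 Ω = 57.36∠-2.6° Ω.
Step 4 — Source phasor: V = 10∠90.0° V = 0 + j10 V.
Step 5 — Ohm's law: I = V / Z_total = (0 + j10) / (57.3 - j2.58) = -0.007843 + j0.1742 A.
Step 6 — Convert to polar: |I| = 0.1743 A, ∠I = 92.6°.

I = 0.1743∠92.6° A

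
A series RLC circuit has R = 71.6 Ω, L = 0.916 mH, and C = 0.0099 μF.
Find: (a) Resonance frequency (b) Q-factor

Step 1 — Resonance condition Im(Z)=0 gives ω₀ = 1/√(LC).
Step 2 — ω₀ = 1/√(0.000916·9.9e-09) = 3.321e+05 rad/s.
Step 3 — f₀ = ω₀/(2π) = 5.285e+04 Hz.
Step 4 — Series Q: Q = ω₀L/R = 3.321e+05·0.000916/71.6 = 4.248.

(a) f₀ = 5.285e+04 Hz  (b) Q = 4.248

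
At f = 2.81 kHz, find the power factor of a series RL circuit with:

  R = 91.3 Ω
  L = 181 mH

Step 1 — Angular frequency: ω = 2π·f = 2π·2810 = 1.766e+04 rad/s.
Step 2 — Component impedances:
  R: Z = R = 91.3 Ω
  L: Z = jωL = j·1.766e+04·0.181 = 0 + j3196 Ω
Step 3 — Series combination: Z_total = R + L = 91.3 + j3196 Ω = 3197∠88.4° Ω.
Step 4 — Power factor: PF = cos(φ) = Re(Z)/|Z| = 91.3/3197 = 0.02856.
Step 5 — Type: Im(Z) = 3196 ⇒ lagging (phase φ = 88.4°).

PF = 0.02856 (lagging, φ = 88.4°)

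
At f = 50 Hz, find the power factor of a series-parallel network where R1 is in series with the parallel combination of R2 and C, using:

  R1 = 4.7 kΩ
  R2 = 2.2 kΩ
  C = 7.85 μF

Step 1 — Angular frequency: ω = 2π·f = 2π·50 = 314.2 rad/s.
Step 2 — Component impedances:
  R1: Z = R = 4700 Ω
  R2: Z = R = 2200 Ω
  C: Z = 1/(jωC) = -j/(ω·C) = 0 - j405.5 Ω
Step 3 — Parallel branch: R2 || C = 1/(1/R2 + 1/C) = 72.28 - j392.2 Ω.
Step 4 — Series with R1: Z_total = R1 + (R2 || C) = 4772 - j392.2 Ω = 4788∠-4.7° Ω.
Step 5 — Power factor: PF = cos(φ) = Re(Z)/|Z| = 4772.3/4788.4 = 0.9966.
Step 6 — Type: Im(Z) = -392.2 ⇒ leading (phase φ = -4.7°).

PF = 0.9966 (leading, φ = -4.7°)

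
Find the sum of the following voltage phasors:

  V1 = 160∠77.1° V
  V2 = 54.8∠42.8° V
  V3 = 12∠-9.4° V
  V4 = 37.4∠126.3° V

Step 1 — Convert each phasor to rectangular form:
  V1 = 160·(cos(77.1°) + j·sin(77.1°)) = 35.72 + j156 V
  V2 = 54.8·(cos(42.8°) + j·sin(42.8°)) = 40.21 + j37.23 V
  V3 = 12·(cos(-9.4°) + j·sin(-9.4°)) = 11.84 - j1.96 V
  V4 = 37.4·(cos(126.3°) + j·sin(126.3°)) = -22.14 + j30.14 V
Step 2 — Sum components: V_total = 65.63 + j221.4 V.
Step 3 — Convert to polar: |V_total| = 230.9 V, ∠V_total = 73.5°.

V_total = 230.9∠73.5° V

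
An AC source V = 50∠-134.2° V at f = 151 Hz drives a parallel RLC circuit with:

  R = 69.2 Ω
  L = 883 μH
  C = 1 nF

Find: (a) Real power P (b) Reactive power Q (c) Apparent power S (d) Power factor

Step 1 — Angular frequency: ω = 2π·f = 2π·151 = 948.8 rad/s.
Step 2 — Component impedances:
  R: Z = R = 69.2 Ω
  L: Z = jωL = j·948.8·0.000883 = 0 + j0.8378 Ω
  C: Z = 1/(jωC) = -j/(ω·C) = 0 - j1.054e+06 Ω
Step 3 — Parallel combination: 1/Z_total = 1/R + 1/L + 1/C; Z_total = 0.01014 + j0.8376 Ω = 0.8377∠89.3° Ω.
Step 4 — Source phasor: V = 50∠-134.2° V = -34.86 - j35.85 V.
Step 5 — Current: I = V / Z = -43.29 + j41.09 A = 59.69∠136.5° A.
Step 6 — Complex power: S = V·I* = 36.13 + j2984 VA.
Step 7 — Real power: P = Re(S) = 36.13 W.
Step 8 — Reactive power: Q = Im(S) = 2984 VAR.
Step 9 — Apparent power: |S| = 2984 VA.
Step 10 — Power factor: PF = P/|S| = 0.01211 (lagging).

(a) P = 36.13 W  (b) Q = 2984 VAR  (c) S = 2984 VA  (d) PF = 0.01211 (lagging)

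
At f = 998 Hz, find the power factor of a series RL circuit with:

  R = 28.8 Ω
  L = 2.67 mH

Step 1 — Angular frequency: ω = 2π·f = 2π·998 = 6271 rad/s.
Step 2 — Component impedances:
  R: Z = R = 28.8 Ω
  L: Z = jωL = j·6271·0.00267 = 0 + j16.74 Ω
Step 3 — Series combination: Z_total = R + L = 28.8 + j16.74 Ω = 33.31∠30.2° Ω.
Step 4 — Power factor: PF = cos(φ) = Re(Z)/|Z| = 28.8/33.313 = 0.8645.
Step 5 — Type: Im(Z) = 16.74 ⇒ lagging (phase φ = 30.2°).

PF = 0.8645 (lagging, φ = 30.2°)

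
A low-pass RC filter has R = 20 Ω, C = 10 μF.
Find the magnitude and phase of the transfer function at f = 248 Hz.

Step 1 — Angular frequency: ω = 2π·248 = 1558 rad/s.
Step 2 — Transfer function: H(jω) = 1/(1 + jωRC).
Step 3 — Denominator: 1 + jωRC = 1 + j·1558·20·1e-05 = 1 + j0.3116.
Step 4 — H = 0.9115 - j0.2841.
Step 5 — Magnitude: |H| = 0.9547 (-0.4 dB); phase: φ = -17.3°.

|H| = 0.9547 (-0.4 dB), φ = -17.3°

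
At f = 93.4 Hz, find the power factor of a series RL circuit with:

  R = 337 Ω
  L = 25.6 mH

Step 1 — Angular frequency: ω = 2π·f = 2π·93.4 = 586.8 rad/s.
Step 2 — Component impedances:
  R: Z = R = 337 Ω
  L: Z = jωL = j·586.8·0.0256 = 0 + j15.02 Ω
Step 3 — Series combination: Z_total = R + L = 337 + j15.02 Ω = 337.3∠2.6° Ω.
Step 4 — Power factor: PF = cos(φ) = Re(Z)/|Z| = 337/337.33 = 0.999.
Step 5 — Type: Im(Z) = 15.02 ⇒ lagging (phase φ = 2.6°).

PF = 0.999 (lagging, φ = 2.6°)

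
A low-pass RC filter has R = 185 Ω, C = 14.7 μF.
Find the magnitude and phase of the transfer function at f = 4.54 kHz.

Step 1 — Angular frequency: ω = 2π·4540 = 2.853e+04 rad/s.
Step 2 — Transfer function: H(jω) = 1/(1 + jωRC).
Step 3 — Denominator: 1 + jωRC = 1 + j·2.853e+04·185·1.47e-05 = 1 + j77.58.
Step 4 — H = 0.0001661 - j0.01289.
Step 5 — Magnitude: |H| = 0.01289 (-37.8 dB); phase: φ = -89.3°.

|H| = 0.01289 (-37.8 dB), φ = -89.3°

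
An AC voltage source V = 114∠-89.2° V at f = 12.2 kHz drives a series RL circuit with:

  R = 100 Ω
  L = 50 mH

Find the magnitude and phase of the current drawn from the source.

Step 1 — Angular frequency: ω = 2π·f = 2π·1.22e+04 = 7.665e+04 rad/s.
Step 2 — Component impedances:
  R: Z = R = 100 Ω
  L: Z = jωL = j·7.665e+04·0.05 = 0 + j3833 Ω
Step 3 — Series combination: Z_total = R + L = 100 + j3833 Ω = 3834∠88.5° Ω.
Step 4 — Source phasor: V = 114∠-89.2° V = 1.592 - j114 V.
Step 5 — Ohm's law: I = V / Z_total = (1.592 - j114) / (100 + j3833) = -0.02971 - j0.00119 A.
Step 6 — Convert to polar: |I| = 0.02973 A, ∠I = -177.7°.

I = 0.02973∠-177.7° A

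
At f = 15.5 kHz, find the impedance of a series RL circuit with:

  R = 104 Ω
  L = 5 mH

Step 1 — Angular frequency: ω = 2π·f = 2π·1.55e+04 = 9.739e+04 rad/s.
Step 2 — Component impedances:
  R: Z = R = 104 Ω
  L: Z = jωL = j·9.739e+04·0.005 = 0 + j486.9 Ω
Step 3 — Series combination: Z_total = R + L = 104 + j486.9 Ω = 497.9∠77.9° Ω.

Z = 104 + j486.9 Ω = 497.9∠77.9° Ω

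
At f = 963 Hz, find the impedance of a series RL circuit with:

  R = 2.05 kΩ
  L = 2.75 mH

Step 1 — Angular frequency: ω = 2π·f = 2π·963 = 6051 rad/s.
Step 2 — Component impedances:
  R: Z = R = 2050 Ω
  L: Z = jωL = j·6051·0.00275 = 0 + j16.64 Ω
Step 3 — Series combination: Z_total = R + L = 2050 + j16.64 Ω = 2050∠0.5° Ω.

Z = 2050 + j16.64 Ω = 2050∠0.5° Ω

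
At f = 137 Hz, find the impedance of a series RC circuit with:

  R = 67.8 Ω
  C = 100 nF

Step 1 — Angular frequency: ω = 2π·f = 2π·137 = 860.8 rad/s.
Step 2 — Component impedances:
  R: Z = R = 67.8 Ω
  C: Z = 1/(jωC) = -j/(ω·C) = 0 - j1.162e+04 Ω
Step 3 — Series combination: Z_total = R + C = 67.8 - j1.162e+04 Ω = 1.162e+04∠-89.7° Ω.

Z = 67.8 - j1.162e+04 Ω = 1.162e+04∠-89.7° Ω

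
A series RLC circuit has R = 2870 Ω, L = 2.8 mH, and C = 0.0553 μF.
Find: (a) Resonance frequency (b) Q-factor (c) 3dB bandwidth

Step 1 — Resonance condition Im(Z)=0 gives ω₀ = 1/√(LC).
Step 2 — ω₀ = 1/√(0.0028·5.53e-08) = 8.036e+04 rad/s.
Step 3 — f₀ = ω₀/(2π) = 1.279e+04 Hz.
Step 4 — Series Q: Q = ω₀L/R = 8.036e+04·0.0028/2870 = 0.0784.
Step 5 — 3dB bandwidth: Δω = ω₀/Q = 1.025e+06 rad/s; BW = Δω/(2π) = 1.631e+05 Hz.

(a) f₀ = 1.279e+04 Hz  (b) Q = 0.0784  (c) BW = 1.631e+05 Hz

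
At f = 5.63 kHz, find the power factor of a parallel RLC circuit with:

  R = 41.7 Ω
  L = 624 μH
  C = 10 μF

Step 1 — Angular frequency: ω = 2π·f = 2π·5630 = 3.537e+04 rad/s.
Step 2 — Component impedances:
  R: Z = R = 41.7 Ω
  L: Z = jωL = j·3.537e+04·0.000624 = 0 + j22.07 Ω
  C: Z = 1/(jωC) = -j/(ω·C) = 0 - j2.827 Ω
Step 3 — Parallel combination: 1/Z_total = 1/R + 1/L + 1/C; Z_total = 0.2506 - j3.223 Ω = 3.232∠-85.6° Ω.
Step 4 — Power factor: PF = cos(φ) = Re(Z)/|Z| = 0.250556/3.23236 = 0.07751.
Step 5 — Type: Im(Z) = -3.223 ⇒ leading (phase φ = -85.6°).

PF = 0.07751 (leading, φ = -85.6°)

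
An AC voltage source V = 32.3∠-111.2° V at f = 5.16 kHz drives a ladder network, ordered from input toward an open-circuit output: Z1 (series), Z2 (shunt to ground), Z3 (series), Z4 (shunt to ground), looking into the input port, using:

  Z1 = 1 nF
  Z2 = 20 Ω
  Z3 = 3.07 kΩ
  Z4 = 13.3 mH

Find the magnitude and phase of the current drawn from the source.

Step 1 — Angular frequency: ω = 2π·f = 2π·5160 = 3.242e+04 rad/s.
Step 2 — Component impedances:
  Z1: Z = 1/(jωC) = -j/(ω·C) = 0 - j3.084e+04 Ω
  Z2: Z = R = 20 Ω
  Z3: Z = R = 3070 Ω
  Z4: Z = jωL = j·3.242e+04·0.0133 = 0 + j431.2 Ω
Step 3 — Ladder network (open output): work backward from the far end, alternating series and parallel combinations. Z_in = 19.87 - j3.084e+04 Ω = 3.084e+04∠-90.0° Ω.
Step 4 — Source phasor: V = 32.3∠-111.2° V = -11.68 - j30.11 V.
Step 5 — Ohm's law: I = V / Z_total = (-11.68 - j30.11) / (19.87 - j3.084e+04) = 0.0009761 - j0.0003793 A.
Step 6 — Convert to polar: |I| = 0.001047 A, ∠I = -21.2°.

I = 0.001047∠-21.2° A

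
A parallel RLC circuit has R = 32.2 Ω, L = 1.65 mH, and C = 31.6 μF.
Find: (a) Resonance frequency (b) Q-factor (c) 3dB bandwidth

Step 1 — Resonance: ω₀ = 1/√(LC) = 1/√(0.00165·3.16e-05) = 4379 rad/s.
Step 2 — f₀ = ω₀/(2π) = 697 Hz.
Step 3 — Parallel Q: Q = R/(ω₀L) = 32.2/(4379·0.00165) = 4.456.
Step 4 — Bandwidth: Δω = ω₀/Q = 982.8 rad/s; BW = Δω/(2π) = 156.4 Hz.

(a) f₀ = 697 Hz  (b) Q = 4.456  (c) BW = 156.4 Hz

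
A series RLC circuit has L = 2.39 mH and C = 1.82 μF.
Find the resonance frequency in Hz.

Step 1 — Resonance condition Im(Z)=0 gives ω₀ = 1/√(LC).
Step 2 — ω₀ = 1/√(0.00239·1.82e-06) = 1.516e+04 rad/s.
Step 3 — f₀ = ω₀/(2π) = 2413 Hz.

f₀ = 2413 Hz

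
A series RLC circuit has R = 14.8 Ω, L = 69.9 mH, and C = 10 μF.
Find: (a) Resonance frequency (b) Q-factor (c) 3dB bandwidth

Step 1 — Resonance: ω₀ = 1/√(LC) = 1/√(0.0699·1e-05) = 1196 rad/s.
Step 2 — f₀ = ω₀/(2π) = 190.4 Hz.
Step 3 — Series Q: Q = ω₀L/R = 1196·0.0699/14.8 = 5.649.
Step 4 — Bandwidth: Δω = ω₀/Q = 211.7 rad/s; BW = Δω/(2π) = 33.7 Hz.

(a) f₀ = 190.4 Hz  (b) Q = 5.649  (c) BW = 33.7 Hz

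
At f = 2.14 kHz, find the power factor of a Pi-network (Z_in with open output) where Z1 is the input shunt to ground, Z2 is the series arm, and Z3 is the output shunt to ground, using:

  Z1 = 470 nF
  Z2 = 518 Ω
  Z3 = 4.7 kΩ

Step 1 — Angular frequency: ω = 2π·f = 2π·2140 = 1.345e+04 rad/s.
Step 2 — Component impedances:
  Z1: Z = 1/(jωC) = -j/(ω·C) = 0 - j158.2 Ω
  Z2: Z = R = 518 Ω
  Z3: Z = R = 4700 Ω
Step 3 — With open output, the series arm Z2 and the output shunt Z3 appear in series to ground: Z2 + Z3 = 5218 Ω.
Step 4 — Parallel with input shunt Z1: Z_in = Z1 || (Z2 + Z3) = 4.794 - j158.1 Ω = 158.2∠-88.3° Ω.
Step 5 — Power factor: PF = cos(φ) = Re(Z)/|Z| = 4.7942/158.16 = 0.03031.
Step 6 — Type: Im(Z) = -158.1 ⇒ leading (phase φ = -88.3°).

PF = 0.03031 (leading, φ = -88.3°)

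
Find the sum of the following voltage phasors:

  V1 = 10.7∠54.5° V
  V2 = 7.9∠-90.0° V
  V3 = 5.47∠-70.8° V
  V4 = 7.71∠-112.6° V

Step 1 — Convert each phasor to rectangular form:
  V1 = 10.7·(cos(54.5°) + j·sin(54.5°)) = 6.214 + j8.711 V
  V2 = 7.9·(cos(-90.0°) + j·sin(-90.0°)) = 0 - j7.9 V
  V3 = 5.47·(cos(-70.8°) + j·sin(-70.8°)) = 1.799 - j5.166 V
  V4 = 7.71·(cos(-112.6°) + j·sin(-112.6°)) = -2.963 - j7.118 V
Step 2 — Sum components: V_total = 5.05 - j11.47 V.
Step 3 — Convert to polar: |V_total| = 12.53 V, ∠V_total = -66.2°.

V_total = 12.53∠-66.2° V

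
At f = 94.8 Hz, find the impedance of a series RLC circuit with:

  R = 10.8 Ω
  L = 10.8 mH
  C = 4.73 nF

Step 1 — Angular frequency: ω = 2π·f = 2π·94.8 = 595.6 rad/s.
Step 2 — Component impedances:
  R: Z = R = 10.8 Ω
  L: Z = jωL = j·595.6·0.0108 = 0 + j6.433 Ω
  C: Z = 1/(jωC) = -j/(ω·C) = 0 - j3.549e+05 Ω
Step 3 — Series combination: Z_total = R + L + C = 10.8 - j3.549e+05 Ω = 3.549e+05∠-90.0° Ω.

Z = 10.8 - j3.549e+05 Ω = 3.549e+05∠-90.0° Ω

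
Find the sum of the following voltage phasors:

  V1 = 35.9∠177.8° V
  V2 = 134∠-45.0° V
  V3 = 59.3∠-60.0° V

Step 1 — Convert each phasor to rectangular form:
  V1 = 35.9·(cos(177.8°) + j·sin(177.8°)) = -35.87 + j1.378 V
  V2 = 134·(cos(-45.0°) + j·sin(-45.0°)) = 94.75 - j94.75 V
  V3 = 59.3·(cos(-60.0°) + j·sin(-60.0°)) = 29.65 - j51.36 V
Step 2 — Sum components: V_total = 88.53 - j144.7 V.
Step 3 — Convert to polar: |V_total| = 169.7 V, ∠V_total = -58.5°.

V_total = 169.7∠-58.5° V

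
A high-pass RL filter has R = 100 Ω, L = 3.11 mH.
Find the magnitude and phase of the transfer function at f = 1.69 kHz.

Step 1 — Angular frequency: ω = 2π·1690 = 1.062e+04 rad/s.
Step 2 — Transfer function: H(jω) = jωL/(R + jωL).
Step 3 — Numerator jωL = j·33.02; denominator R + jωL = 100 + j33.02.
Step 4 — H = 0.09833 + j0.2978.
Step 5 — Magnitude: |H| = 0.3136 (-10.1 dB); phase: φ = 71.7°.

|H| = 0.3136 (-10.1 dB), φ = 71.7°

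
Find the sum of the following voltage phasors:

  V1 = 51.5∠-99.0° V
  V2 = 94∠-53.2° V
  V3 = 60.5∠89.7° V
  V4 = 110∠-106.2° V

Step 1 — Convert each phasor to rectangular form:
  V1 = 51.5·(cos(-99.0°) + j·sin(-99.0°)) = -8.056 - j50.87 V
  V2 = 94·(cos(-53.2°) + j·sin(-53.2°)) = 56.31 - j75.27 V
  V3 = 60.5·(cos(89.7°) + j·sin(89.7°)) = 0.3168 + j60.5 V
  V4 = 110·(cos(-106.2°) + j·sin(-106.2°)) = -30.69 - j105.6 V
Step 2 — Sum components: V_total = 17.88 - j171.3 V.
Step 3 — Convert to polar: |V_total| = 172.2 V, ∠V_total = -84.0°.

V_total = 172.2∠-84.0° V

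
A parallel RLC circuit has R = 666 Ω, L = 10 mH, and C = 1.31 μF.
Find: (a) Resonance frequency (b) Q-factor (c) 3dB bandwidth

Step 1 — Resonance: ω₀ = 1/√(LC) = 1/√(0.01·1.31e-06) = 8737 rad/s.
Step 2 — f₀ = ω₀/(2π) = 1391 Hz.
Step 3 — Parallel Q: Q = R/(ω₀L) = 666/(8737·0.01) = 7.623.
Step 4 — Bandwidth: Δω = ω₀/Q = 1146 rad/s; BW = Δω/(2π) = 182.4 Hz.

(a) f₀ = 1391 Hz  (b) Q = 7.623  (c) BW = 182.4 Hz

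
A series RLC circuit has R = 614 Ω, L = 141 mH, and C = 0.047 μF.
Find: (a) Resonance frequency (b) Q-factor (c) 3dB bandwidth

Step 1 — Resonance: ω₀ = 1/√(LC) = 1/√(0.141·4.7e-08) = 1.228e+04 rad/s.
Step 2 — f₀ = ω₀/(2π) = 1955 Hz.
Step 3 — Series Q: Q = ω₀L/R = 1.228e+04·0.141/614 = 2.821.
Step 4 — Bandwidth: Δω = ω₀/Q = 4355 rad/s; BW = Δω/(2π) = 693.1 Hz.

(a) f₀ = 1955 Hz  (b) Q = 2.821  (c) BW = 693.1 Hz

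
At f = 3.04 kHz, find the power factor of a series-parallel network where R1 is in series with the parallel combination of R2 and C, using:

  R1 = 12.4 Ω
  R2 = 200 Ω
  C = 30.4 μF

Step 1 — Angular frequency: ω = 2π·f = 2π·3040 = 1.91e+04 rad/s.
Step 2 — Component impedances:
  R1: Z = R = 12.4 Ω
  R2: Z = R = 200 Ω
  C: Z = 1/(jωC) = -j/(ω·C) = 0 - j1.722 Ω
Step 3 — Parallel branch: R2 || C = 1/(1/R2 + 1/C) = 0.01483 - j1.722 Ω.
Step 4 — Series with R1: Z_total = R1 + (R2 || C) = 12.41 - j1.722 Ω = 12.53∠-7.9° Ω.
Step 5 — Power factor: PF = cos(φ) = Re(Z)/|Z| = 12.415/12.534 = 0.9905.
Step 6 — Type: Im(Z) = -1.722 ⇒ leading (phase φ = -7.9°).

PF = 0.9905 (leading, φ = -7.9°)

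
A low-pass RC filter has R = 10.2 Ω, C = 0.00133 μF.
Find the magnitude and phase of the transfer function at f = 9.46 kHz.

Step 1 — Angular frequency: ω = 2π·9460 = 5.944e+04 rad/s.
Step 2 — Transfer function: H(jω) = 1/(1 + jωRC).
Step 3 — Denominator: 1 + jωRC = 1 + j·5.944e+04·10.2·1.33e-09 = 1 + j0.0008063.
Step 4 — H = 1 - j0.0008063.
Step 5 — Magnitude: |H| = 1 (-0.0 dB); phase: φ = -0.0°.

|H| = 1 (-0.0 dB), φ = -0.0°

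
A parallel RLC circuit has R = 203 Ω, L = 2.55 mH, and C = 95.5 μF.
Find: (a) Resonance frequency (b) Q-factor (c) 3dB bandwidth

Step 1 — Resonance: ω₀ = 1/√(LC) = 1/√(0.00255·9.55e-05) = 2026 rad/s.
Step 2 — f₀ = ω₀/(2π) = 322.5 Hz.
Step 3 — Parallel Q: Q = R/(ω₀L) = 203/(2026·0.00255) = 39.29.
Step 4 — Bandwidth: Δω = ω₀/Q = 51.58 rad/s; BW = Δω/(2π) = 8.21 Hz.

(a) f₀ = 322.5 Hz  (b) Q = 39.29  (c) BW = 8.21 Hz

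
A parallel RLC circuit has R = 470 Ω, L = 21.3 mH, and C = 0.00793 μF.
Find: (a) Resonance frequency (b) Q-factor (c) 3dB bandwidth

Step 1 — Resonance: ω₀ = 1/√(LC) = 1/√(0.0213·7.93e-09) = 7.694e+04 rad/s.
Step 2 — f₀ = ω₀/(2π) = 1.225e+04 Hz.
Step 3 — Parallel Q: Q = R/(ω₀L) = 470/(7.694e+04·0.0213) = 0.2868.
Step 4 — Bandwidth: Δω = ω₀/Q = 2.683e+05 rad/s; BW = Δω/(2π) = 4.27e+04 Hz.

(a) f₀ = 1.225e+04 Hz  (b) Q = 0.2868  (c) BW = 4.27e+04 Hz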